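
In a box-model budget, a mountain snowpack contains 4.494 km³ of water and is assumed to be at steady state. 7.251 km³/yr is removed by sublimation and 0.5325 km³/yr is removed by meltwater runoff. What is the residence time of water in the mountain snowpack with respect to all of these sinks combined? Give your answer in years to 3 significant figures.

Total removal flux = 7.251 + 0.5325 = 7.7835 km³/yr.
τ = M / ΣF_out = 4.494 / 7.7835 = 0.5774 yr.

0.577 yr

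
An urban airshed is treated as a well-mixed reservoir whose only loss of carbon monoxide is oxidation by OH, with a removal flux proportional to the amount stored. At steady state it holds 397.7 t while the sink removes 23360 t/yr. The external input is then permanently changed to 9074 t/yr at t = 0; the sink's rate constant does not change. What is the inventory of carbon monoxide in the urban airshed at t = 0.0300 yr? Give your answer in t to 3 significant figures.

196 t

The sink rate constant is k = F₀/M₀ = 23360/397.7 = 58.74 yr⁻¹.
Solving dM/dt = F₁ − kM with M(0) = M₀ gives M(t) = F₁/k + (M₀ − F₁/k)·e^(−kt).
F₁/k = 9074/58.74 = 154.48 t; kt = 58.74 × 0.0300 = 1.762, e^(−kt) = 0.1717.
M(0.0300) = 154.48 + (397.7 − 154.48) × 0.1717 = 154.48 + 41.76 = 196.24 t.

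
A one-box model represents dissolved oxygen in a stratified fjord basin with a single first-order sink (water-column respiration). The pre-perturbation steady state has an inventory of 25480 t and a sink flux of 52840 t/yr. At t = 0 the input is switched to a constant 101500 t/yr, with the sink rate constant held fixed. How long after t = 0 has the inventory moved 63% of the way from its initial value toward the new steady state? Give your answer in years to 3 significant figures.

0.479 yr

τ = M₀/F₀ = 25480/52840 = 0.4822 yr.
The remaining gap fraction is e^(−t/τ); 63% covered ⇒ e^(−t/τ) = 0.370.
t = −τ ln(0.370) = 0.4822 × 0.9943 = 0.4794 yr.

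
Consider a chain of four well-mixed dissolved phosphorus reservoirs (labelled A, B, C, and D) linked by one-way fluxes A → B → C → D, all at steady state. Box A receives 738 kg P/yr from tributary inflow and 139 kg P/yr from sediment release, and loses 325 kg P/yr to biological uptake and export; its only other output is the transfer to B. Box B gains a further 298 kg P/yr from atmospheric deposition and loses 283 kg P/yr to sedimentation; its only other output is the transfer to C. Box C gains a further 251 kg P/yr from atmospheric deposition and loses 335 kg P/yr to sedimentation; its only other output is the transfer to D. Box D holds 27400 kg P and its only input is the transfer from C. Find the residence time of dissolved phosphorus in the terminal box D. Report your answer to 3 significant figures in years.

Box A: F(A→B) = (738 + 139) − 325 = 552.00 kg P/yr.
Box B: F(B→C) = (552.00 + 298) − 283 = 567.00 kg P/yr.
Box C: F(C→D) = (567.00 + 251) − 335 = 483.00 kg P/yr.
Box D throughput = its input = 483.00 kg P/yr; τ = 27400 / 483.00 = 56.73 yr.

56.7 yr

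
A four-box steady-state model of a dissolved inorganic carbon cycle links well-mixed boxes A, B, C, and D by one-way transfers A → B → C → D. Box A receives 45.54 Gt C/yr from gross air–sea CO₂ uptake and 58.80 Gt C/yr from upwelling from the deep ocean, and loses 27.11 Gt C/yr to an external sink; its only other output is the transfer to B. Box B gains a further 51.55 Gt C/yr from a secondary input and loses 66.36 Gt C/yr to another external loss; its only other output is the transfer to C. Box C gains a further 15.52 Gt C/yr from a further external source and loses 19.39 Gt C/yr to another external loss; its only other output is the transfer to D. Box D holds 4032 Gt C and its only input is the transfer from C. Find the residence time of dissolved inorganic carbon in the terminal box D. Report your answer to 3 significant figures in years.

Box A: F(A→B) = (45.54 + 58.80) − 27.11 = 77.230 Gt C/yr.
Box B: F(B→C) = (77.230 + 51.55) − 66.36 = 62.420 Gt C/yr.
Box C: F(C→D) = (62.420 + 15.52) − 19.39 = 58.550 Gt C/yr.
Box D throughput = its input = 58.550 Gt C/yr; τ = 4032 / 58.550 = 68.86 yr.

68.9 yr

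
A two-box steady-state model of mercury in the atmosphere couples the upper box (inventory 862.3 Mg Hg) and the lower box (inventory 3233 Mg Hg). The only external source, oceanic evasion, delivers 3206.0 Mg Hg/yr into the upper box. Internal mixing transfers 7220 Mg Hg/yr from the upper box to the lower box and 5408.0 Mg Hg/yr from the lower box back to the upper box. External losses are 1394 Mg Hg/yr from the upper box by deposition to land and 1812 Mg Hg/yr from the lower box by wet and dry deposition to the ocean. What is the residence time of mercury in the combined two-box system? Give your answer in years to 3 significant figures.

For the system as a whole, the A↔B exchange is internal and contributes nothing to the throughput; only the external sinks remove mass.
M_total = 862.3 + 3233 = 4095.3 Mg Hg.
ΣF_external_out = 1394 + 1812 = 3206.0 Mg Hg/yr.
τ = M_total / ΣF_ext = 4095.3 / 3206.0 = 1.277 yr.

1.28 yr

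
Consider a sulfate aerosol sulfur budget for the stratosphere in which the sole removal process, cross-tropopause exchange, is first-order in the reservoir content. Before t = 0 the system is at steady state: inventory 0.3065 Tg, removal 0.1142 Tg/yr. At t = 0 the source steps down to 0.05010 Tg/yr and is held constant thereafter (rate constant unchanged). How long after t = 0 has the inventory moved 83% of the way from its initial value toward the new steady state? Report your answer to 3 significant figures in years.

τ = M₀/F₀ = 0.3065/0.1142 = 2.684 yr.
The remaining gap fraction is e^(−t/τ); 83% covered ⇒ e^(−t/τ) = 0.170.
t = −τ ln(0.170) = 2.684 × 1.772 = 4.756 yr.

4.76 yr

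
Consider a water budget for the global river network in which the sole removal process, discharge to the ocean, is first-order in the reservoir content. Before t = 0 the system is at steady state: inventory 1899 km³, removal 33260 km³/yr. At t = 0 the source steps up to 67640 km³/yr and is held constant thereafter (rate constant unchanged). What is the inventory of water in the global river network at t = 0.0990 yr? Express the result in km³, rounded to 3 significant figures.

The sink rate constant is k = F₀/M₀ = 33260/1899 = 17.51 yr⁻¹.
Solving dM/dt = F₁ − kM with M(0) = M₀ gives M(t) = F₁/k + (M₀ − F₁/k)·e^(−kt).
F₁/k = 67640/17.51 = 3861.9 km³; kt = 17.51 × 0.0990 = 1.734, e^(−kt) = 0.1766.
M(0.0990) = 3861.9 + (1899 − 3861.9) × 0.1766 = 3861.9 − 346.6 = 3515.3 km³.

3520 km³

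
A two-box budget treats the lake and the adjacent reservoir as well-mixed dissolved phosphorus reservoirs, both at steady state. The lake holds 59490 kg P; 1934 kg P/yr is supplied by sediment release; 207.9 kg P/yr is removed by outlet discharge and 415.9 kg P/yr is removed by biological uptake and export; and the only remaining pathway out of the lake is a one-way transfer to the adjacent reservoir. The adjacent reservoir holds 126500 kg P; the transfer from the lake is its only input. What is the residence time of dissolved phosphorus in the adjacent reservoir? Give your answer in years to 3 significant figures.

Balance the lake: ΣF_in = 1934.0 kg P/yr.
Transfer to the adjacent reservoir = ΣF_in − (207.9 + 415.9) = 1310.2 kg P/yr.
At steady state the output of the adjacent reservoir equals its input, 1310.2 kg P/yr.
τ = M / F = 126500 / 1310.2 = 96.55 yr.

96.6 yr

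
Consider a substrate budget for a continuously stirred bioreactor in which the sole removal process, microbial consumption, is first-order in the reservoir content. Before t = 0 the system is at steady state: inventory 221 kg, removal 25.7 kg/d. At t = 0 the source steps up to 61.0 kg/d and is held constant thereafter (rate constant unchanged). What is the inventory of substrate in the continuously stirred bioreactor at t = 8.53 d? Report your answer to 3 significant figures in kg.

412 kg

Residence time τ = M₀/F₀ = 8.599 d. The eventual steady state is M_∞ = M₀·(F₁/F₀) = 221 × 61.0/25.7 = 524.55 kg.
The anomaly ΔM(t) = M(t) − M_∞ decays as ΔM₀·e^(−t/τ) with ΔM₀ = 221 − 524.55 = −303.6 kg.
At t = 8.53 d, e^(−t/τ) = e^(−0.9920) = 0.3709, so ΔM = −112.6 kg and M = 524.55 − 112.6 = 411.98 kg.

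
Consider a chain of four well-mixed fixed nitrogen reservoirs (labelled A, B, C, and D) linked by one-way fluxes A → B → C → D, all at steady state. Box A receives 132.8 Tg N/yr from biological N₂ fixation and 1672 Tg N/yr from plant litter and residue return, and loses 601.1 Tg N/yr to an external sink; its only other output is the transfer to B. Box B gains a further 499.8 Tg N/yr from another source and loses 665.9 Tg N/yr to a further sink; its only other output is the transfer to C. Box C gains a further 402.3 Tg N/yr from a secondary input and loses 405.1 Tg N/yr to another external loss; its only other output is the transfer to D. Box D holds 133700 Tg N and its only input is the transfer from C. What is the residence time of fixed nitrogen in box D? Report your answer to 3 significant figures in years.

Box A: F(A→B) = (132.8 + 1672) − 601.1 = 1203.7 Tg N/yr.
Box B: F(B→C) = (1203.7 + 499.8) − 665.9 = 1037.6 Tg N/yr.
Box C: F(C→D) = (1037.6 + 402.3) − 405.1 = 1034.8 Tg N/yr.
Box D throughput = its input = 1034.8 Tg N/yr; τ = 133700 / 1034.8 = 129.2 yr.

129 yr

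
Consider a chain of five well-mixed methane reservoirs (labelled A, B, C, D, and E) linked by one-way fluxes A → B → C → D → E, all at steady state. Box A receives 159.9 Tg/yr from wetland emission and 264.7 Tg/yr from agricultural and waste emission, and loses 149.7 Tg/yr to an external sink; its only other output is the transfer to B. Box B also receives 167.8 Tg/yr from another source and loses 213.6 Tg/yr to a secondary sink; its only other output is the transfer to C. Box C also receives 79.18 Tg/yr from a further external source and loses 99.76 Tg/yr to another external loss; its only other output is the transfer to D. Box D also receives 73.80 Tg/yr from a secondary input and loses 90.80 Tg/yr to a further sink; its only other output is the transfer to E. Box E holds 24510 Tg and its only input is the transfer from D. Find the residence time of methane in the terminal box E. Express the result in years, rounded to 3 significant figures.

128 yr

Box A: F(A→B) = (159.9 + 264.7) − 149.7 = 274.90 Tg/yr.
Box B: F(B→C) = (274.90 + 167.8) − 213.6 = 229.10 Tg/yr.
Box C: F(C→D) = (229.10 + 79.18) − 99.76 = 208.52 Tg/yr.
Box D: F(D→E) = (208.52 + 73.80) − 90.80 = 191.52 Tg/yr.
Box E throughput = its input = 191.52 Tg/yr; τ = 24510 / 191.52 = 128.0 yr.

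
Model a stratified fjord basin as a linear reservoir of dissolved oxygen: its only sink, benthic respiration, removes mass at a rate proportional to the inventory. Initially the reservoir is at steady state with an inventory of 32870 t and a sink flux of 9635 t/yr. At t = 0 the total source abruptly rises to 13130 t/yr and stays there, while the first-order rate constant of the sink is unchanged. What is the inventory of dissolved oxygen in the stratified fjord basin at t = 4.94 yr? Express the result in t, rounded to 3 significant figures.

Residence time τ = M₀/F₀ = 3.412 yr. The eventual steady state is M_∞ = M₀·(F₁/F₀) = 32870 × 13130/9635 = 44793 t.
The anomaly ΔM(t) = M(t) − M_∞ decays as ΔM₀·e^(−t/τ) with ΔM₀ = 32870 − 44793 = −11920 t.
At t = 4.94 yr, e^(−t/τ) = e^(−1.448) = 0.2350, so ΔM = −2802 t and M = 44793 − 2802 = 41991 t.

42000 t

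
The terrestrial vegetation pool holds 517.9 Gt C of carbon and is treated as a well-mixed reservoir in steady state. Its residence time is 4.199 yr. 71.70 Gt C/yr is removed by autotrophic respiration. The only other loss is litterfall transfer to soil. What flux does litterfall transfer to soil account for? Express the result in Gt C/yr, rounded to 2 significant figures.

Total removal F = M/τ = 517.9 / 4.199 = 123.3 Gt C/yr.
Litterfall transfer to soil = F − (71.70) = 123.3 − 71.70 = 51.64 Gt C/yr.

52 Gt C/yr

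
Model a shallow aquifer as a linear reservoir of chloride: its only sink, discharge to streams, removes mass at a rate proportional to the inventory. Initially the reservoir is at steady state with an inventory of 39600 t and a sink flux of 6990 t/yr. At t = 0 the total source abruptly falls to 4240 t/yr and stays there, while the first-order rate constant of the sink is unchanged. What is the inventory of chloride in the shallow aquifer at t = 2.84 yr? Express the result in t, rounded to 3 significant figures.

τ = M₀/F₀ = 39600/6990 = 5.665 yr; rate constant k = 1/τ.
New steady state M_∞ = F₁/k = F₁·τ = 4240 × 5.665 = 24021 t.
M(t) = M_∞ + (M₀ − M_∞)·e^(−t/τ); t/τ = 2.84/5.665 = 0.5013, so e^(−t/τ) = 0.6057.
M(t) = 24021 + 15580 × 0.6057 = 33458 t.

33500 t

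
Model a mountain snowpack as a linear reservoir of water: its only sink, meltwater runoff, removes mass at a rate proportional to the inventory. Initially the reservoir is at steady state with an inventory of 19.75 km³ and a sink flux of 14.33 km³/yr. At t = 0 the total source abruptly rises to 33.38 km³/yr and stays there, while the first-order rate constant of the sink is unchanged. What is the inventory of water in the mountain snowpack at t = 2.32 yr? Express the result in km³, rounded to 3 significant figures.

Residence time τ = M₀/F₀ = 1.378 yr. The eventual steady state is M_∞ = M₀·(F₁/F₀) = 19.75 × 33.38/14.33 = 46.005 km³.
The anomaly ΔM(t) = M(t) − M_∞ decays as ΔM₀·e^(−t/τ) with ΔM₀ = 19.75 − 46.005 = −26.26 km³.
At t = 2.32 yr, e^(−t/τ) = e^(−1.683) = 0.1858, so ΔM = −4.877 km³ and M = 46.005 − 4.877 = 41.128 km³.

41.1 km³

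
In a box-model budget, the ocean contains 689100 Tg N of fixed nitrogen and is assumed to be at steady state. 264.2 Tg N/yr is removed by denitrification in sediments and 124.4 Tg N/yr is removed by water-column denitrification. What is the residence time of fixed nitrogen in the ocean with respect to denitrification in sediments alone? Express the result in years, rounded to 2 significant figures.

2600 yr

Residence time with respect to a single sink: τ = M / F_sink.
τ = 689100 / 264.2 = 2608 yr.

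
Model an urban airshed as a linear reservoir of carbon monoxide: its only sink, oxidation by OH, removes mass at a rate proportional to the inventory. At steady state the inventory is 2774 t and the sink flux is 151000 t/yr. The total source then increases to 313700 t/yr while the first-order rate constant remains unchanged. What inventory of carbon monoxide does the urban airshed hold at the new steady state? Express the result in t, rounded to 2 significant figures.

5800 t

Rate constant k = F/M = 151000 / 2774 = 54.43 yr⁻¹.
At the new steady state, source = k·M_new ⇒ M_new = 313700 / 54.43 = 5763 t.
(Equivalently M_new = M × F_new/F_old = 2774 × 313700/151000.)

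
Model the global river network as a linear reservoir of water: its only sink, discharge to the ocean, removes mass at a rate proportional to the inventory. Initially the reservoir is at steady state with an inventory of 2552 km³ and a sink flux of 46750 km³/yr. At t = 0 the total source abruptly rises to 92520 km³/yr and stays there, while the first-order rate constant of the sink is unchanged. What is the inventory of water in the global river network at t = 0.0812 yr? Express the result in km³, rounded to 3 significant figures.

τ = M₀/F₀ = 2552/46750 = 0.05459 yr; rate constant k = 1/τ.
New steady state M_∞ = F₁/k = F₁·τ = 92520 × 0.05459 = 5050.5 km³.
M(t) = M_∞ + (M₀ − M_∞)·e^(−t/τ); t/τ = 0.0812/0.05459 = 1.487, so e^(−t/τ) = 0.2259.
M(t) = 5050.5 − 2499 × 0.2259 = 4486.0 km³.

4490 km³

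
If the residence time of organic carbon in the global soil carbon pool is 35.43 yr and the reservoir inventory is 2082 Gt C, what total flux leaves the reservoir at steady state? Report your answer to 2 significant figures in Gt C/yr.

F = M / τ = 2082 / 35.43 = 58.76 Gt C/yr.

59 Gt C/yr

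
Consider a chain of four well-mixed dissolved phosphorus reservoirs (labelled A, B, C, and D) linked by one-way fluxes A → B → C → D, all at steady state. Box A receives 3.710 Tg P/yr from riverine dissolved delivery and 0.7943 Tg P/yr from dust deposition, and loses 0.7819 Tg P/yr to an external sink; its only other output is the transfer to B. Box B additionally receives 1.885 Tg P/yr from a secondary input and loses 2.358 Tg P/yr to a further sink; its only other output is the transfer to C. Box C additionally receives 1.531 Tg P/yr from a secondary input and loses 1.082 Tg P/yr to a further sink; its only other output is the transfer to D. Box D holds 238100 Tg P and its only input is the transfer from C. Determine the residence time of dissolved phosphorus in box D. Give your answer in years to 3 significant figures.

64400 yr

Box A: F(A→B) = (3.710 + 0.7943) − 0.7819 = 3.7224 Tg P/yr.
Box B: F(B→C) = (3.7224 + 1.885) − 2.358 = 3.2494 Tg P/yr.
Box C: F(C→D) = (3.2494 + 1.531) − 1.082 = 3.6984 Tg P/yr.
Box D throughput = its input = 3.6984 Tg P/yr; τ = 238100 / 3.6984 = 64380 yr.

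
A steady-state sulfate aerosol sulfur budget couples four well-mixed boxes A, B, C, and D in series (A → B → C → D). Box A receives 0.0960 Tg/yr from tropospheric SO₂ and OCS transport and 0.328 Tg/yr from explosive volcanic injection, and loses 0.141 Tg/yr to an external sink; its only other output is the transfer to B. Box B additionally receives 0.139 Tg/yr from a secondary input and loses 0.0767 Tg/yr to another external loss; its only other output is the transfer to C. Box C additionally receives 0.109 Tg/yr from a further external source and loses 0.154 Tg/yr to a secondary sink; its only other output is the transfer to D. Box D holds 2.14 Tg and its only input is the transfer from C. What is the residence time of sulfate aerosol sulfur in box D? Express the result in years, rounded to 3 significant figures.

7.13 yr

Box A: F(A→B) = (0.0960 + 0.328) − 0.141 = 0.28300 Tg/yr.
Box B: F(B→C) = (0.28300 + 0.139) − 0.0767 = 0.34530 Tg/yr.
Box C: F(C→D) = (0.34530 + 0.109) − 0.154 = 0.30030 Tg/yr.
Box D throughput = its input = 0.30030 Tg/yr; τ = 2.14 / 0.30030 = 7.126 yr.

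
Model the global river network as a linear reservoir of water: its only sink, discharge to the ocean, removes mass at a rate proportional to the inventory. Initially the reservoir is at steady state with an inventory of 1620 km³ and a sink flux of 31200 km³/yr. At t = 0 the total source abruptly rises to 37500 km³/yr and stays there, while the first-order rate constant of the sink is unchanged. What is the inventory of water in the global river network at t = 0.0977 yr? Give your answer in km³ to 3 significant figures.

1900 km³

τ = M₀/F₀ = 1620/31200 = 0.05192 yr; rate constant k = 1/τ.
New steady state M_∞ = F₁/k = F₁·τ = 37500 × 0.05192 = 1947.1 km³.
M(t) = M_∞ + (M₀ − M_∞)·e^(−t/τ); t/τ = 0.0977/0.05192 = 1.882, so e^(−t/τ) = 0.1523.
M(t) = 1947.1 − 327.1 × 0.1523 = 1897.3 km³.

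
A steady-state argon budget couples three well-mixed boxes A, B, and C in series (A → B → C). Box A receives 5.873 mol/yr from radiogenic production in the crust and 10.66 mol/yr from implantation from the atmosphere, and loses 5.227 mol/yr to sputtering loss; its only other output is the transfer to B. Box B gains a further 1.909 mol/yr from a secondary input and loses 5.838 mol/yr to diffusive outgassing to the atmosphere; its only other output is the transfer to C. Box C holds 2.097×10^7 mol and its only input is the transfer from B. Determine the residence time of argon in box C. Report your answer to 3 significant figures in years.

2.84×10^6 yr

Box A: F(A→B) = (5.873 + 10.66) − 5.227 = 11.306 mol/yr.
Box B: F(B→C) = (11.306 + 1.909) − 5.838 = 7.3770 mol/yr.
Box C throughput = its input = 7.3770 mol/yr; τ = 2.097×10^7 / 7.3770 = 2.843×10^6 yr.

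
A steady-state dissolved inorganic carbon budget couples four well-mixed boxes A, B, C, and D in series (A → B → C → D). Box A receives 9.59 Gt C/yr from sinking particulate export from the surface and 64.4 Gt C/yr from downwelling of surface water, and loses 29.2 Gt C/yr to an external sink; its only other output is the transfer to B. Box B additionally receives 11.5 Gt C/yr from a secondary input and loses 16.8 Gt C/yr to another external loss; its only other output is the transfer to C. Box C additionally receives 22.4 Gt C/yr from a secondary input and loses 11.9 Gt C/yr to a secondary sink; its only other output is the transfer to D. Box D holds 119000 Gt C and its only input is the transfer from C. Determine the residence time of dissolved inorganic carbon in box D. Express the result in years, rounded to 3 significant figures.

2380 yr

Box A: F(A→B) = (9.59 + 64.4) − 29.2 = 44.790 Gt C/yr.
Box B: F(B→C) = (44.790 + 11.5) − 16.8 = 39.490 Gt C/yr.
Box C: F(C→D) = (39.490 + 22.4) − 11.9 = 49.990 Gt C/yr.
Box D throughput = its input = 49.990 Gt C/yr; τ = 119000 / 49.990 = 2380 yr.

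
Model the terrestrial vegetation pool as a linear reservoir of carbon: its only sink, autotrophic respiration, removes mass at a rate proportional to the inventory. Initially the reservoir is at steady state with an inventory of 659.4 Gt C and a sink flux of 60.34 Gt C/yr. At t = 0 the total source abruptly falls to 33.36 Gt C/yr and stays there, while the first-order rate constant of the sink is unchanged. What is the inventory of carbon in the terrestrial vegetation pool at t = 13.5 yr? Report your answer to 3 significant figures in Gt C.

The sink rate constant is k = F₀/M₀ = 60.34/659.4 = 0.09151 yr⁻¹.
Solving dM/dt = F₁ − kM with M(0) = M₀ gives M(t) = F₁/k + (M₀ − F₁/k)·e^(−kt).
F₁/k = 33.36/0.09151 = 364.56 Gt C; kt = 0.09151 × 13.5 = 1.235, e^(−kt) = 0.2907.
M(13.5) = 364.56 + (659.4 − 364.56) × 0.2907 = 364.56 + 85.72 = 450.28 Gt C.

450 Gt C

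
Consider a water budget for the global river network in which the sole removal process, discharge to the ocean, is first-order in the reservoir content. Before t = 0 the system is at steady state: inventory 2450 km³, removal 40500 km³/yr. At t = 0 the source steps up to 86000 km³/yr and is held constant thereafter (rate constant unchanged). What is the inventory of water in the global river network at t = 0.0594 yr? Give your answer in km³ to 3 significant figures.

τ = M₀/F₀ = 2450/40500 = 0.06049 yr; rate constant k = 1/τ.
New steady state M_∞ = F₁/k = F₁·τ = 86000 × 0.06049 = 5202.5 km³.
M(t) = M_∞ + (M₀ − M_∞)·e^(−t/τ); t/τ = 0.0594/0.06049 = 0.9819, so e^(−t/τ) = 0.3746.
M(t) = 5202.5 − 2752 × 0.3746 = 4171.4 km³.

4170 km³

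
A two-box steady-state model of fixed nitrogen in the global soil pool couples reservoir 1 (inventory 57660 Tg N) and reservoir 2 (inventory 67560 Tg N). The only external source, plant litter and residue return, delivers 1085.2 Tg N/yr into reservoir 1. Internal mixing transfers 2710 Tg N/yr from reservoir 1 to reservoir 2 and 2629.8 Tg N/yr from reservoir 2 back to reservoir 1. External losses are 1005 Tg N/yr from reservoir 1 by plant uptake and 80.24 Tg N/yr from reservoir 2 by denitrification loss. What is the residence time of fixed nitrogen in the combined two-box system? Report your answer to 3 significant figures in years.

115 yr

Residence time in the combined system uses the total inventory and the total *external* removal — internal exchanges between the two boxes cancel.
M_total = 57660 + 67560 = 125220 Tg N.
ΣF_external_out = 1005 + 80.24 = 1085.2 Tg N/yr.
τ = M_total / ΣF_ext = 125220 / 1085.2 = 115.4 yr.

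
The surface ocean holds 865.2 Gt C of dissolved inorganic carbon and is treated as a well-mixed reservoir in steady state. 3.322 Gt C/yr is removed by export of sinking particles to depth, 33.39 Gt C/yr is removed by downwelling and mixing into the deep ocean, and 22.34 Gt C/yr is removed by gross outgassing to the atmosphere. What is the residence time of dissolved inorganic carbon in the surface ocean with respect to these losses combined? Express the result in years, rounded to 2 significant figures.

Total removal = 3.322 + 33.39 + 22.34 = 59.052 Gt C/yr.
τ = M / ΣF_out = 865.2 / 59.052 = 14.65 yr.

15 yr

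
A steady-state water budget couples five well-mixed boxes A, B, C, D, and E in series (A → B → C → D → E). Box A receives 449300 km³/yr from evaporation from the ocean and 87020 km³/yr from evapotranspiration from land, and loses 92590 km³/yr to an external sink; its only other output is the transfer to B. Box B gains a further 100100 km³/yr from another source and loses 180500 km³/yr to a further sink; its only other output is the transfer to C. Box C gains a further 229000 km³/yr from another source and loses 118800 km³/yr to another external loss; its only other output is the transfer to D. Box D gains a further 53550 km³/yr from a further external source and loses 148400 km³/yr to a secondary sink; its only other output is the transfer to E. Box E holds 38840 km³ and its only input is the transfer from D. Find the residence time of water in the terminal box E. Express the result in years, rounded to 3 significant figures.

0.103 yr

Box A: F(A→B) = (449300 + 87020) − 92590 = 443730 km³/yr.
Box B: F(B→C) = (443730 + 100100) − 180500 = 363330 km³/yr.
Box C: F(C→D) = (363330 + 229000) − 118800 = 473530 km³/yr.
Box D: F(D→E) = (473530 + 53550) − 148400 = 378680 km³/yr.
Box E throughput = its input = 378680 km³/yr; τ = 38840 / 378680 = 0.1026 yr.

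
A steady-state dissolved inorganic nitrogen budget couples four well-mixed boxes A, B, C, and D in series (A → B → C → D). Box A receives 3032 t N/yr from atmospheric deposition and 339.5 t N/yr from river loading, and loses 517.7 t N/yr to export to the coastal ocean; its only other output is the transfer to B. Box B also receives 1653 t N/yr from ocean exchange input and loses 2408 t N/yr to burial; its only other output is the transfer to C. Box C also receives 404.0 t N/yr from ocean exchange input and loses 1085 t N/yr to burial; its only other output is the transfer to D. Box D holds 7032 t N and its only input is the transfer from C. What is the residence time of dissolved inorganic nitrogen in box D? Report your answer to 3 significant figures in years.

4.96 yr

Box A: F(A→B) = (3032 + 339.5) − 517.7 = 2853.8 t N/yr.
Box B: F(B→C) = (2853.8 + 1653) − 2408 = 2098.8 t N/yr.
Box C: F(C→D) = (2098.8 + 404.0) − 1085 = 1417.8 t N/yr.
Box D throughput = its input = 1417.8 t N/yr; τ = 7032 / 1417.8 = 4.960 yr.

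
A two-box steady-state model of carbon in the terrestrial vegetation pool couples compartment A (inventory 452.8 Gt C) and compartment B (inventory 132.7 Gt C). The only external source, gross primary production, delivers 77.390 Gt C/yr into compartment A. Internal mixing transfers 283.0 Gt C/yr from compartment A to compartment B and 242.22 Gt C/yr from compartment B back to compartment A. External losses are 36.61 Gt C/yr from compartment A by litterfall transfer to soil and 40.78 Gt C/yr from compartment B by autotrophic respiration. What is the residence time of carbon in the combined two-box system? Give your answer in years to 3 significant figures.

7.57 yr

Residence time in the combined system uses the total inventory and the total *external* removal — internal exchanges between the two boxes cancel.
M_total = 452.8 + 132.7 = 585.50 Gt C.
ΣF_external_out = 36.61 + 40.78 = 77.390 Gt C/yr.
τ = M_total / ΣF_ext = 585.50 / 77.390 = 7.566 yr.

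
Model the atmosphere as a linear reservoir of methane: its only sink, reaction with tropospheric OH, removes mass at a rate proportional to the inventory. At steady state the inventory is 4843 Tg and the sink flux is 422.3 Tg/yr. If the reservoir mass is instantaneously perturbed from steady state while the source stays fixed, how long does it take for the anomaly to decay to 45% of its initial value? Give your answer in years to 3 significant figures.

9.16 yr

For a linear reservoir the anomaly decays as exp(−t/τ) with τ = M/F = 4843/422.3 = 11.47 yr.
exp(−t/τ) = 0.45 ⇒ t = −τ ln(0.45) = 11.47 × 0.7985 = 9.157 yr.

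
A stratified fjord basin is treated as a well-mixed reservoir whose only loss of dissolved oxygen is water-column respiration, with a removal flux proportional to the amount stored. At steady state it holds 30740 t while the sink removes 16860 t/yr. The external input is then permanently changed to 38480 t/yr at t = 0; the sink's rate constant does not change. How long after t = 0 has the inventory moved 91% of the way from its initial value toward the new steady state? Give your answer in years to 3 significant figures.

τ = M₀/F₀ = 30740/16860 = 1.823 yr.
The remaining gap fraction is e^(−t/τ); 91% covered ⇒ e^(−t/τ) = 0.0900.
t = −τ ln(0.0900) = 1.823 × 2.408 = 4.390 yr.

4.39 yr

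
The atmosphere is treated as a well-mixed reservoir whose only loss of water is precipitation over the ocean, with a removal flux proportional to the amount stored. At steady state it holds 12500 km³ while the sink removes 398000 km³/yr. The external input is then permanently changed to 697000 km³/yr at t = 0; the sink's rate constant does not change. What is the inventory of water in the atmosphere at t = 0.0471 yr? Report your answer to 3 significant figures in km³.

τ = M₀/F₀ = 12500/398000 = 0.03141 yr; rate constant k = 1/τ.
New steady state M_∞ = F₁/k = F₁·τ = 697000 × 0.03141 = 21891 km³.
M(t) = M_∞ + (M₀ − M_∞)·e^(−t/τ); t/τ = 0.0471/0.03141 = 1.500, so e^(−t/τ) = 0.2232.
M(t) = 21891 − 9391 × 0.2232 = 19795 km³.

19800 km³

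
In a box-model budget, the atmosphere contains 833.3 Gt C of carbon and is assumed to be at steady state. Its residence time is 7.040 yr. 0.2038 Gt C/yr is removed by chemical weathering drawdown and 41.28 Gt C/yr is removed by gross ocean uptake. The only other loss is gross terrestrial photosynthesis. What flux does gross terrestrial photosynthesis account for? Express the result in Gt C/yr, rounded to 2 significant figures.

Total removal F = M/τ = 833.3 / 7.040 = 118.4 Gt C/yr.
Gross terrestrial photosynthesis = F − (0.2038 + 41.28) = 118.4 − 41.48 = 76.88 Gt C/yr.

77 Gt C/yr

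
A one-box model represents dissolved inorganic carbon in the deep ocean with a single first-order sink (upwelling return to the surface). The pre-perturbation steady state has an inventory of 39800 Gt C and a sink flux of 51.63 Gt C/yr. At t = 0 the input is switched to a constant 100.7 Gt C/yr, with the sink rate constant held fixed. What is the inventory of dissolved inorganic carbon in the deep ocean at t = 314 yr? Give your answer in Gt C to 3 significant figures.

52500 Gt C

Residence time τ = M₀/F₀ = 770.9 yr. The eventual steady state is M_∞ = M₀·(F₁/F₀) = 39800 × 100.7/51.63 = 77627 Gt C.
The anomaly ΔM(t) = M(t) − M_∞ decays as ΔM₀·e^(−t/τ) with ΔM₀ = 39800 − 77627 = −37830 Gt C.
At t = 314 yr, e^(−t/τ) = e^(−0.4073) = 0.6654, so ΔM = −25170 Gt C and M = 77627 − 25170 = 52456 Gt C.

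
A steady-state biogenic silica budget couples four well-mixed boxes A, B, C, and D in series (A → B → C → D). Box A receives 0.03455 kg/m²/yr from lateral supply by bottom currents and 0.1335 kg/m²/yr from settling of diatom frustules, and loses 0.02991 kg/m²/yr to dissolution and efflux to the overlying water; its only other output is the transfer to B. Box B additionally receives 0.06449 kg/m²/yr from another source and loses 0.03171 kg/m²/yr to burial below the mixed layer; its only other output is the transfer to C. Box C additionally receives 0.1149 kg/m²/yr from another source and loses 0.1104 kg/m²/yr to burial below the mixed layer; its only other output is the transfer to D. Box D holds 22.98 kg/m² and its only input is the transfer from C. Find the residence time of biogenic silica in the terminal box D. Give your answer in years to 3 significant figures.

Box A: F(A→B) = (0.03455 + 0.1335) − 0.02991 = 0.13814 kg/m²/yr.
Box B: F(B→C) = (0.13814 + 0.06449) − 0.03171 = 0.17092 kg/m²/yr.
Box C: F(C→D) = (0.17092 + 0.1149) − 0.1104 = 0.17542 kg/m²/yr.
Box D throughput = its input = 0.17542 kg/m²/yr; τ = 22.98 / 0.17542 = 131.0 yr.

131 yr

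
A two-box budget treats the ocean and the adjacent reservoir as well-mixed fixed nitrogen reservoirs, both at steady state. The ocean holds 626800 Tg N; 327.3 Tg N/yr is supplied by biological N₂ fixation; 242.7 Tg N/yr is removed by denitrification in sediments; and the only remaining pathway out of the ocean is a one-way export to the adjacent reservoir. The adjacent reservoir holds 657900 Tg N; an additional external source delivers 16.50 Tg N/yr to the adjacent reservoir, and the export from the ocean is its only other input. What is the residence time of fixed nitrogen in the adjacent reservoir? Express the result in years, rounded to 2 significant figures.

6500 yr

Balance the ocean: ΣF_in = 327.30 Tg N/yr.
Export to the adjacent reservoir = ΣF_in − (242.7) = 84.600 Tg N/yr.
Total input to the adjacent reservoir = 84.600 + 16.50 = 101.10 Tg N/yr; at steady state this equals its total output.
τ = M / F = 657900 / 101.10 = 6507 yr.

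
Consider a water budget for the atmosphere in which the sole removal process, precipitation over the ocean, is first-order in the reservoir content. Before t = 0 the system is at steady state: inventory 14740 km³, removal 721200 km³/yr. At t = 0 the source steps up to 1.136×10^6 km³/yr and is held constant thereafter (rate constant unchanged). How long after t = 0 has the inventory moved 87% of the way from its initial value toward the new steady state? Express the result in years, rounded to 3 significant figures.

0.0417 yr

τ = M₀/F₀ = 14740/721200 = 0.02044 yr.
The remaining gap fraction is e^(−t/τ); 87% covered ⇒ e^(−t/τ) = 0.130.
t = −τ ln(0.130) = 0.02044 × 2.040 = 0.04170 yr.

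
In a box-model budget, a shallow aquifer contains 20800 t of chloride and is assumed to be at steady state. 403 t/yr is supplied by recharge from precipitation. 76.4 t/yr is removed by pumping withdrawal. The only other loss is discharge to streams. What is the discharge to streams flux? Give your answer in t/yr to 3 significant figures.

At steady state ΣF_in = ΣF_out.
ΣF_in = 403.00 t/yr.
Discharge to streams flux = ΣF_in − (76.4) = 403.00 − 76.40 = 326.6 t/yr.

327 t/yr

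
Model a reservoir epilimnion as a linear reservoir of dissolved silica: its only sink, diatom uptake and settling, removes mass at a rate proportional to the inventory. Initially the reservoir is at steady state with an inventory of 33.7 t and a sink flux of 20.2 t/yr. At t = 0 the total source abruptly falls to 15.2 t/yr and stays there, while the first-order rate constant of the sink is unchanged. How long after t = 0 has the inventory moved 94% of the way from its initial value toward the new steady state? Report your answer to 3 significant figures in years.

4.69 yr

τ = M₀/F₀ = 33.7/20.2 = 1.668 yr.
The remaining gap fraction is e^(−t/τ); 94% covered ⇒ e^(−t/τ) = 0.0600.
t = −τ ln(0.0600) = 1.668 × 2.813 = 4.694 yr.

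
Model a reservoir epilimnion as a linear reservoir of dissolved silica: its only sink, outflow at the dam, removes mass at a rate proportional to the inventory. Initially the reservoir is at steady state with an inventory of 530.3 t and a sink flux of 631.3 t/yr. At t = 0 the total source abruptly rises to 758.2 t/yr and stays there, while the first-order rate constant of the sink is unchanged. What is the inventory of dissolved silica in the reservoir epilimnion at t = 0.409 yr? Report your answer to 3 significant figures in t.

τ = M₀/F₀ = 530.3/631.3 = 0.8400 yr; rate constant k = 1/τ.
New steady state M_∞ = F₁/k = F₁·τ = 758.2 × 0.8400 = 636.90 t.
M(t) = M_∞ + (M₀ − M_∞)·e^(−t/τ); t/τ = 0.409/0.8400 = 0.4869, so e^(−t/τ) = 0.6145.
M(t) = 636.90 − 106.6 × 0.6145 = 571.39 t.

571 t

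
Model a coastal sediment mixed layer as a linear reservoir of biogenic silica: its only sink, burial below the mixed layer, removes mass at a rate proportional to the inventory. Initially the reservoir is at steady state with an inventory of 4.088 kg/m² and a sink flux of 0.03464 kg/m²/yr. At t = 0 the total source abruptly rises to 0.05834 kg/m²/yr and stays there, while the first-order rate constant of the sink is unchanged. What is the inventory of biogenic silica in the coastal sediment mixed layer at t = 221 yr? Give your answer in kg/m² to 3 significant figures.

6.46 kg/m²

The sink rate constant is k = F₀/M₀ = 0.03464/4.088 = 0.008474 yr⁻¹.
Solving dM/dt = F₁ − kM with M(0) = M₀ gives M(t) = F₁/k + (M₀ − F₁/k)·e^(−kt).
F₁/k = 0.05834/0.008474 = 6.8849 kg/m²; kt = 0.008474 × 221 = 1.873, e^(−kt) = 0.1537.
M(221) = 6.8849 + (4.088 − 6.8849) × 0.1537 = 6.8849 − 0.4299 = 6.4550 kg/m².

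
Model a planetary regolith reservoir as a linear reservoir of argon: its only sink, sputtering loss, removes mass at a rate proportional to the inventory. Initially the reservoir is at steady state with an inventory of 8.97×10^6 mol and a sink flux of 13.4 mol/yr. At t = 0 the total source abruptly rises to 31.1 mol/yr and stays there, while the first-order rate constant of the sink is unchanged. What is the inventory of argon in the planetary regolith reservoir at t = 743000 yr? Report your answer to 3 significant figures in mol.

1.69×10^7 mol

τ = M₀/F₀ = 8.97×10^6/13.4 = 669400 yr; rate constant k = 1/τ.
New steady state M_∞ = F₁/k = F₁·τ = 31.1 × 669400 = 2.0818×10^7 mol.
M(t) = M_∞ + (M₀ − M_∞)·e^(−t/τ); t/τ = 743000/669400 = 1.110, so e^(−t/τ) = 0.3296.
M(t) = 2.0818×10^7 − 1.185×10^7 × 0.3296 = 1.6913×10^7 mol.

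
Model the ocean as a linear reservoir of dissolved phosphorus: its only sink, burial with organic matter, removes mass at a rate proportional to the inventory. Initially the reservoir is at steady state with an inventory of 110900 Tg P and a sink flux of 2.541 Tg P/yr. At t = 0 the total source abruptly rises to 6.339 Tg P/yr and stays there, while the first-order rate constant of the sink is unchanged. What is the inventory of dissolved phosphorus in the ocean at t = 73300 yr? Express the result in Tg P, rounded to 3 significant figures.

The sink rate constant is k = F₀/M₀ = 2.541/110900 = 2.291×10^-5 yr⁻¹.
Solving dM/dt = F₁ − kM with M(0) = M₀ gives M(t) = F₁/k + (M₀ − F₁/k)·e^(−kt).
F₁/k = 6.339/2.291×10^-5 = 276660 Tg P; kt = 2.291×10^-5 × 73300 = 1.679, e^(−kt) = 0.1865.
M(73300) = 276660 + (110900 − 276660) × 0.1865 = 276660 − 30910 = 245750 Tg P.

246000 Tg P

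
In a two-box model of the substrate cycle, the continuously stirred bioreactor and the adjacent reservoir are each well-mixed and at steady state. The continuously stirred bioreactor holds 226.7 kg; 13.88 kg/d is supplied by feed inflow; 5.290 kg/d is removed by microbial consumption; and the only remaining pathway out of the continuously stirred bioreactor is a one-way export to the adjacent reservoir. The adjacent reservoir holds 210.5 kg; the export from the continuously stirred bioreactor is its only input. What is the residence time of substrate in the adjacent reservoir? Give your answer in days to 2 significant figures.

25 d

Balance the continuously stirred bioreactor: ΣF_in = 13.880 kg/d.
Export to the adjacent reservoir = ΣF_in − (5.290) = 8.5900 kg/d.
At steady state the output of the adjacent reservoir equals its input, 8.5900 kg/d.
τ = M / F = 210.5 / 8.5900 = 24.51 d.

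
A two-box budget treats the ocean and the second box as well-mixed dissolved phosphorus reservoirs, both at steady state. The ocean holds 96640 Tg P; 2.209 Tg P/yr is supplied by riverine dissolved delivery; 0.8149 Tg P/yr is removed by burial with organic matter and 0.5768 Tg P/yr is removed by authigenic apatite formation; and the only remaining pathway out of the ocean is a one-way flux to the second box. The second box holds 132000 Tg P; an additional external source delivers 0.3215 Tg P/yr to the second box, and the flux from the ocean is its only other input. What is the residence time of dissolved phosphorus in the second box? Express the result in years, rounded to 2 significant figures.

120000 yr

Balance the ocean: ΣF_in = 2.2090 Tg P/yr.
Flux to the second box = ΣF_in − (0.8149 + 0.5768) = 0.81730 Tg P/yr.
Total input to the second box = 0.81730 + 0.3215 = 1.1388 Tg P/yr; at steady state this equals its total output.
τ = M / F = 132000 / 1.1388 = 115900 yr.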